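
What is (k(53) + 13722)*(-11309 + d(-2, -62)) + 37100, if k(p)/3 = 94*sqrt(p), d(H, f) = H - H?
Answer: -155144998 - 3189138*sqrt(53) ≈ -1.7836e+8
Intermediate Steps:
d(H, f) = 0
k(p) = 282*sqrt(p) (k(p) = 3*(94*sqrt(p)) = 282*sqrt(p))
(k(53) + 13722)*(-11309 + d(-2, -62)) + 37100 = (282*sqrt(53) + 13722)*(-11309 + 0) + 37100 = (13722 + 282*sqrt(53))*(-11309) + 37100 = (-155182098 - 3189138*sqrt(53)) + 37100 = -155144998 - 3189138*sqrt(53)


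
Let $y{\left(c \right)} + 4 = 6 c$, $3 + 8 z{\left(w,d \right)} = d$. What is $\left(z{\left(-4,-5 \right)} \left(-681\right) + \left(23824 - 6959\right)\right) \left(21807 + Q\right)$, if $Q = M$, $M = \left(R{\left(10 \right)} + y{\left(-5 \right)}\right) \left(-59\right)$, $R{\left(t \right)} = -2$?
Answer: $419893326$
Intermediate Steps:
$z{\left(w,d \right)} = - \frac{3}{8} + \frac{d}{8}$
$y{\left(c \right)} = -4 + 6 c$
$M = 2124$ ($M = \left(-2 + \left(-4 + 6 \left(-5\right)\right)\right) \left(-59\right) = \left(-2 - 34\right) \left(-59\right) = \left(-36\right) \left(-59\right) = 2124$)
$Q = 2124$
$\left(z{\left(-4,-5 \right)} \left(-681\right) + \left(23824 - 6959\right)\right) \left(21807 + Q\right) = \left(\left(- \frac{3}{8} + \frac{1}{8} \left(-5\right)\right) \left(-681\right) + \left(23824 - 6959\right)\right) \left(21807 + 2124\right) = \left(\left(- \frac{3}{8} - \frac{5}{8}\right) \left(-681\right) + 16865\right) 23931 = \left(\left(-1\right) \left(-681\right) + 16865\right) 23931 = \left(681 + 16865\right) 23931 = 17546 \cdot 23931 = 419893326$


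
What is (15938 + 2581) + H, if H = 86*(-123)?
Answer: 7941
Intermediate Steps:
H = -10578
(15938 + 2581) + H = (15938 + 2581) - 10578 = 18519 - 10578 = 7941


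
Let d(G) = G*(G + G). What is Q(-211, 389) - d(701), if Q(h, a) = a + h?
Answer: -982624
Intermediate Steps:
d(G) = 2*G**2 (d(G) = G*(2*G) = 2*G**2)
Q(-211, 389) - d(701) = (389 - 211) - 2*701**2 = 178 - 2*491401 = 178 - 1*982802 = 178 - 982802 = -982624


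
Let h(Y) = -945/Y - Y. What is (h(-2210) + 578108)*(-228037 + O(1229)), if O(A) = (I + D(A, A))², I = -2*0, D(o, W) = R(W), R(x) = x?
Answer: 164468790695490/221 ≈ 7.4420e+11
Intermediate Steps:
D(o, W) = W
I = 0
h(Y) = -Y - 945/Y
O(A) = A² (O(A) = (0 + A)² = A²)
(h(-2210) + 578108)*(-228037 + O(1229)) = ((-1*(-2210) - 945/(-2210)) + 578108)*(-228037 + 1229²) = ((2210 - 945*(-1/2210)) + 578108)*(-228037 + 1510441) = ((2210 + 189/442) + 578108)*1282404 = (977009/442 + 578108)*1282404 = (256500745/442)*1282404 = 164468790695490/221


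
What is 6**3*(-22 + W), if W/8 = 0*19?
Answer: -4752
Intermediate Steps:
W = 0 (W = 8*(0*19) = 8*0 = 0)
6**3*(-22 + W) = 6**3*(-22 + 0) = 216*(-22) = -4752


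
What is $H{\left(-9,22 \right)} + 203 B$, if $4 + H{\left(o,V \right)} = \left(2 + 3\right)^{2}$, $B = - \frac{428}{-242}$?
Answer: $\frac{45983}{121} \approx 380.02$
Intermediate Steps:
$B = \frac{214}{121}$ ($B = \left(-428\right) \left(- \frac{1}{242}\right) = \frac{214}{121} \approx 1.7686$)
$H{\left(o,V \right)} = 21$ ($H{\left(o,V \right)} = -4 + \left(2 + 3\right)^{2} = -4 + 5^{2} = -4 + 25 = 21$)
$H{\left(-9,22 \right)} + 203 B = 21 + 203 \cdot \frac{214}{121} = 21 + \frac{43442}{121} = \frac{45983}{121}$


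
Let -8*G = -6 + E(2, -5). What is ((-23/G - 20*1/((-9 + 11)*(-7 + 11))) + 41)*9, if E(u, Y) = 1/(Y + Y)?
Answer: 9153/122 ≈ 75.025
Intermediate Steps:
E(u, Y) = 1/(2*Y)
G = 61/80 (G = -(-6 + (½)/(-5))/8 = -(-6 + (½)*(-⅕))/8 = -(-6 - ⅒)/8 = -⅛*(-61/10) = 61/80 ≈ 0.76250)
((-23/G - 20*1/((-9 + 11)*(-7 + 11))) + 41)*9 = ((-23/61/80 - 20*1/((-9 + 11)*(-7 + 11))) + 41)*9 = ((-23*80/61 - 20/(4*2)) + 41)*9 = ((-1840/61 - 20/8) + 41)*9 = ((-1840/61 - 20*⅛) + 41)*9 = ((-1840/61 - 5/2) + 41)*9 = (-3985/122 + 41)*9 = (1017/122)*9 = 9153/122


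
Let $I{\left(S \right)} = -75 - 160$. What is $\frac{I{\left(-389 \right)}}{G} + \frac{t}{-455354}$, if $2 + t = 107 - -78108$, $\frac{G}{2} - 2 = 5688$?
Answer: $- \frac{99707213}{518192852} \approx -0.19241$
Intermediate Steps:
$G = 11380$ ($G = 4 + 2 \cdot 5688 = 4 + 11376 = 11380$)
$t = 78213$ ($t = -2 + \left(107 - -78108\right) = -2 + \left(107 + 78108\right) = -2 + 78215 = 78213$)
$I{\left(S \right)} = -235$
$\frac{I{\left(-389 \right)}}{G} + \frac{t}{-455354} = - \frac{235}{11380} + \frac{78213}{-455354} = \left(-235\right) \frac{1}{11380} + 78213 \left(- \frac{1}{455354}\right) = - \frac{47}{2276} - \frac{78213}{455354} = - \frac{99707213}{518192852}$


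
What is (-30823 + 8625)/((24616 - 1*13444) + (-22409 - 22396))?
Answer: 22198/33633 ≈ 0.66001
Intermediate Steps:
(-30823 + 8625)/((24616 - 1*13444) + (-22409 - 22396)) = -22198/((24616 - 13444) - 44805) = -22198/(11172 - 44805) = -22198/(-33633) = -22198*(-1/33633) = 22198/33633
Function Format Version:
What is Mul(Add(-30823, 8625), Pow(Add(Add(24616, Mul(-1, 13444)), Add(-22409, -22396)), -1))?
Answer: Rational(22198, 33633) ≈ 0.66001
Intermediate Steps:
Mul(Add(-30823, 8625), Pow(Add(Add(24616, Mul(-1, 13444)), Add(-22409, -22396)), -1)) = Mul(-22198, Pow(Add(Add(24616, -13444), -44805), -1)) = Mul(-22198, Pow(Add(11172, -44805), -1)) = Mul(-22198, Pow(-33633, -1)) = Mul(-22198, Rational(-1, 33633)) = Rational(22198, 33633)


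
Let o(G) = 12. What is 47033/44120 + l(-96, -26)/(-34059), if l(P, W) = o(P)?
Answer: 533789169/500894360 ≈ 1.0657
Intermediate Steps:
l(P, W) = 12
47033/44120 + l(-96, -26)/(-34059) = 47033/44120 + 12/(-34059) = 47033*(1/44120) + 12*(-1/34059) = 47033/44120 - 4/11353 = 533789169/500894360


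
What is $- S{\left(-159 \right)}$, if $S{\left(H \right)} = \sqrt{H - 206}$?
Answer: $- i \sqrt{365} \approx - 19.105 i$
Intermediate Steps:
$S{\left(H \right)} = \sqrt{-206 + H}$
$- S{\left(-159 \right)} = - \sqrt{-206 - 159} = - \sqrt{-365} = - i \sqrt{365}$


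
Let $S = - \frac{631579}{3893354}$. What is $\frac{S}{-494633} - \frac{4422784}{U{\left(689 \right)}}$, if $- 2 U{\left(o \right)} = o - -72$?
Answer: $\frac{17034630053828560195}{1465519621871402} \approx 11624.0$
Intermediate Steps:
$S = - \frac{631579}{3893354}$ ($S = \left(-631579\right) \frac{1}{3893354} = - \frac{631579}{3893354} \approx -0.16222$)
$U{\left(o \right)} = -36 - \frac{o}{2}$ ($U{\left(o \right)} = - \frac{o - -72}{2} = - \frac{o + 72}{2} = - \frac{72 + o}{2} = -36 - \frac{o}{2}$)
$\frac{S}{-494633} - \frac{4422784}{U{\left(689 \right)}} = - \frac{631579}{3893354 \left(-494633\right)} - \frac{4422784}{-36 - \frac{689}{2}} = \left(- \frac{631579}{3893354}\right) \left(- \frac{1}{494633}\right) - \frac{4422784}{-36 - \frac{689}{2}} = \frac{631579}{1925781369082} - \frac{4422784}{- \frac{761}{2}} = \frac{631579}{1925781369082} - - \frac{8845568}{761} = \frac{631579}{1925781369082} + \frac{8845568}{761} = \frac{17034630053828560195}{1465519621871402}$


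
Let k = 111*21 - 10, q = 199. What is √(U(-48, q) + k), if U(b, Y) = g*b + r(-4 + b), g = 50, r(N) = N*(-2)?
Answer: 5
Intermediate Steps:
r(N) = -2*N
U(b, Y) = 8 + 48*b (U(b, Y) = 50*b - 2*(-4 + b) = 50*b + (8 - 2*b) = 8 + 48*b)
k = 2321 (k = 2331 - 10 = 2321)
√(U(-48, q) + k) = √((8 + 48*(-48)) + 2321) = √((8 - 2304) + 2321) = √(-2296 + 2321) = √25 = 5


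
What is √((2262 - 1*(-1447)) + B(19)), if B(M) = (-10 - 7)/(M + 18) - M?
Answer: √5050981/37 ≈ 60.742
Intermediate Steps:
B(M) = -M - 17/(18 + M) (B(M) = -17/(18 + M) - M = -M - 17/(18 + M))
√((2262 - 1*(-1447)) + B(19)) = √((2262 - 1*(-1447)) + (-17 - 1*19² - 18*19)/(18 + 19)) = √((2262 + 1447) + (-17 - 1*361 - 342)/37) = √(3709 + (-17 - 361 - 342)/37) = √(3709 + (1/37)*(-720)) = √(3709 - 720/37) = √(136513/37) = √5050981/37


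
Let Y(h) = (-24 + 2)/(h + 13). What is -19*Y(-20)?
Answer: -418/7 ≈ -59.714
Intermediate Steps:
Y(h) = -22/(13 + h)
-19*Y(-20) = -(-418)/(13 - 20) = -(-418)/(-7) = -(-418)*(-1)/7 = -19*22/7 = -418/7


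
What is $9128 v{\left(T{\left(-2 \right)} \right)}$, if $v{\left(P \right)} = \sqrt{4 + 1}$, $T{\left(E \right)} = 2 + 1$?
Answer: $9128 \sqrt{5} \approx 20411.0$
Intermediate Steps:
$T{\left(E \right)} = 3$
$v{\left(P \right)} = \sqrt{5}$
$9128 v{\left(T{\left(-2 \right)} \right)} = 9128 \sqrt{5}$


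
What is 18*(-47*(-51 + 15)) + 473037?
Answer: 503493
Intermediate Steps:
18*(-47*(-51 + 15)) + 473037 = 18*(-47*(-36)) + 473037 = 18*1692 + 473037 = 30456 + 473037 = 503493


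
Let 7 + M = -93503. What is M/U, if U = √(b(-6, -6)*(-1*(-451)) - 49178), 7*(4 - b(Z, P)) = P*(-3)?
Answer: 46755*I*√594538/84934 ≈ 424.46*I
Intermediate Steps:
M = -93510 (M = -7 - 93503 = -93510)
b(Z, P) = 4 + 3*P/7 (b(Z, P) = 4 - P*(-3)/7 = 4 - (-3)*P/7 = 4 + 3*P/7)
U = 2*I*√594538/7 (U = √((4 + (3/7)*(-6))*(-1*(-451)) - 49178) = √((4 - 18/7)*451 - 49178) = √((10/7)*451 - 49178) = √(4510/7 - 49178) = √(-339736/7) = 2*I*√594538/7 ≈ 220.3*I)
M/U = -93510*(-I*√594538/169868) = -(-46755)*I*√594538/84934 = 46755*I*√594538/84934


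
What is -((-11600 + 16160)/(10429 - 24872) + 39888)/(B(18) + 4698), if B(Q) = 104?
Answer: -288048912/34677643 ≈ -8.3065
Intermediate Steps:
-((-11600 + 16160)/(10429 - 24872) + 39888)/(B(18) + 4698) = -((-11600 + 16160)/(10429 - 24872) + 39888)/(104 + 4698) = -(4560/(-14443) + 39888)/4802 = -(4560*(-1/14443) + 39888)/4802 = -(-4560/14443 + 39888)/4802 = -576097824/(14443*4802) = -1*288048912/34677643 = -288048912/34677643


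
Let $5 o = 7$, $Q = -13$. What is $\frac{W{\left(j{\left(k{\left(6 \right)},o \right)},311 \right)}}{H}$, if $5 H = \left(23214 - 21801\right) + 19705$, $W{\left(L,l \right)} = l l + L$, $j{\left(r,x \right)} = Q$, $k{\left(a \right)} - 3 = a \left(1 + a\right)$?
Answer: $\frac{241770}{10559} \approx 22.897$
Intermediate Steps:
$k{\left(a \right)} = 3 + a \left(1 + a\right)$
$o = \frac{7}{5}$ ($o = \frac{1}{5} \cdot 7 = \frac{7}{5} \approx 1.4$)
$j{\left(r,x \right)} = -13$
$W{\left(L,l \right)} = L + l^{2}$ ($W{\left(L,l \right)} = l^{2} + L = L + l^{2}$)
$H = \frac{21118}{5}$ ($H = \frac{\left(23214 - 21801\right) + 19705}{5} = \frac{1413 + 19705}{5} = \frac{1}{5} \cdot 21118 = \frac{21118}{5} \approx 4223.6$)
$\frac{W{\left(j{\left(k{\left(6 \right)},o \right)},311 \right)}}{H} = \frac{-13 + 311^{2}}{\frac{21118}{5}} = \left(-13 + 96721\right) \frac{5}{21118} = 96708 \cdot \frac{5}{21118} = \frac{241770}{10559}$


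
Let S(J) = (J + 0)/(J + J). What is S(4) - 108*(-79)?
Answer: 17065/2 ≈ 8532.5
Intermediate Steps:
S(J) = 1/2 (S(J) = J/((2*J)) = J*(1/(2*J)) = 1/2)
S(4) - 108*(-79) = 1/2 - 108*(-79) = 1/2 + 8532 = 17065/2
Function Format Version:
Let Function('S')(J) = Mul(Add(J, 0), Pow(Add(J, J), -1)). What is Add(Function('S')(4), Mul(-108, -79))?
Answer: Rational(17065, 2) ≈ 8532.5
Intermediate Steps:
Function('S')(J) = Rational(1, 2) (Function('S')(J) = Mul(J, Pow(Mul(2, J), -1)) = Mul(J, Mul(Rational(1, 2), Pow(J, -1))) = Rational(1, 2))
Add(Function('S')(4), Mul(-108, -79)) = Add(Rational(1, 2), Mul(-108, -79)) = Add(Rational(1, 2), 8532) = Rational(17065, 2)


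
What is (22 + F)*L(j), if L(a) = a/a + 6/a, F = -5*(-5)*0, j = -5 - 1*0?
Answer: -22/5 ≈ -4.4000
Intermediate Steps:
j = -5 (j = -5 + 0 = -5)
F = 0 (F = 25*0 = 0)
L(a) = 1 + 6/a
(22 + F)*L(j) = (22 + 0)*((6 - 5)/(-5)) = 22*(-⅕*1) = 22*(-⅕) = -22/5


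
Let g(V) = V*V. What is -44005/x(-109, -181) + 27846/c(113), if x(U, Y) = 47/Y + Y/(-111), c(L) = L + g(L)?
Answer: -1898044433181/59136968 ≈ -32096.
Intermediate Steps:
g(V) = V**2
c(L) = L + L**2
x(U, Y) = 47/Y - Y/111 (x(U, Y) = 47/Y + Y*(-1/111) = 47/Y - Y/111)
-44005/x(-109, -181) + 27846/c(113) = -44005/(47/(-181) - 1/111*(-181)) + 27846/((113*(1 + 113))) = -44005/(47*(-1/181) + 181/111) + 27846/((113*114)) = -44005/(-47/181 + 181/111) + 27846/12882 = -44005/27544/20091 + 27846*(1/12882) = -44005*20091/27544 + 4641/2147 = -884104455/27544 + 4641/2147 = -1898044433181/59136968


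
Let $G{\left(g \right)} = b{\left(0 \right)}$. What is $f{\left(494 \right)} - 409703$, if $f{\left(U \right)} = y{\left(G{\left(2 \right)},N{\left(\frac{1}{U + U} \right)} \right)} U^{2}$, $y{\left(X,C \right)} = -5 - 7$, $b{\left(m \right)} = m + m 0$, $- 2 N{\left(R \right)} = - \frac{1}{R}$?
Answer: $-3338135$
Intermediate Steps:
$N{\left(R \right)} = \frac{1}{2 R}$ ($N{\left(R \right)} = - \frac{\left(-1\right) \frac{1}{R}}{2} = \frac{1}{2 R}$)
$b{\left(m \right)} = m$ ($b{\left(m \right)} = m + 0 = m$)
$G{\left(g \right)} = 0$
$y{\left(X,C \right)} = -12$ ($y{\left(X,C \right)} = -5 - 7 = -12$)
$f{\left(U \right)} = - 12 U^{2}$
$f{\left(494 \right)} - 409703 = - 12 \cdot 494^{2} - 409703 = \left(-12\right) 244036 - 409703 = -2928432 - 409703 = -3338135$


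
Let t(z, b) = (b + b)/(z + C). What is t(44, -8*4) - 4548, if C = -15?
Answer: -131956/29 ≈ -4550.2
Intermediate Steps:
t(z, b) = 2*b/(-15 + z) (t(z, b) = (b + b)/(z - 15) = (2*b)/(-15 + z) = 2*b/(-15 + z))
t(44, -8*4) - 4548 = 2*(-8*4)/(-15 + 44) - 4548 = 2*(-32)/29 - 4548 = 2*(-32)*(1/29) - 4548 = -64/29 - 4548 = -131956/29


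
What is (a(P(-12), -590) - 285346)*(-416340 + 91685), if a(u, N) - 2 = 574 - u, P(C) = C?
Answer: 92448108490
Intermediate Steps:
a(u, N) = 576 - u (a(u, N) = 2 + (574 - u) = 576 - u)
(a(P(-12), -590) - 285346)*(-416340 + 91685) = ((576 - 1*(-12)) - 285346)*(-416340 + 91685) = ((576 + 12) - 285346)*(-324655) = (588 - 285346)*(-324655) = -284758*(-324655) = 92448108490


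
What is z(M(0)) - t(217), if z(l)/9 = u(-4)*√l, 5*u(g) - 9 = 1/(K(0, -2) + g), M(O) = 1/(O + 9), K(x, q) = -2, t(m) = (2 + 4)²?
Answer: -307/10 ≈ -30.700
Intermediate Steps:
t(m) = 36 (t(m) = 6² = 36)
M(O) = 1/(9 + O)
u(g) = 9/5 + 1/(5*(-2 + g))
z(l) = 159*√l/10 (z(l) = 9*(((-17 + 9*(-4))/(5*(-2 - 4)))*√l) = 9*(((⅕)*(-17 - 36)/(-6))*√l) = 9*(((⅕)*(-⅙)*(-53))*√l) = 9*(53*√l/30) = 159*√l/10)
z(M(0)) - t(217) = 159*√(1/(9 + 0))/10 - 1*36 = 159*√(1/9)/10 - 36 = 159*√(⅑)/10 - 36 = (159/10)*(⅓) - 36 = 53/10 - 36 = -307/10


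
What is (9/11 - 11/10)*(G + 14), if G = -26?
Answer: 186/55 ≈ 3.3818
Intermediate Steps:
(9/11 - 11/10)*(G + 14) = (9/11 - 11/10)*(-26 + 14) = (9*(1/11) - 11*⅒)*(-12) = (9/11 - 11/10)*(-12) = -31/110*(-12) = 186/55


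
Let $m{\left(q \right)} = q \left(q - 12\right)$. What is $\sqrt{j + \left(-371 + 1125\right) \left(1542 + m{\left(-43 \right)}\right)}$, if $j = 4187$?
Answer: $3 \sqrt{327785} \approx 1717.6$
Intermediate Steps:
$m{\left(q \right)} = q \left(-12 + q\right)$
$\sqrt{j + \left(-371 + 1125\right) \left(1542 + m{\left(-43 \right)}\right)} = \sqrt{4187 + \left(-371 + 1125\right) \left(1542 - 43 \left(-12 - 43\right)\right)} = \sqrt{4187 + 754 \left(1542 - -2365\right)} = \sqrt{4187 + 754 \left(1542 + 2365\right)} = \sqrt{4187 + 754 \cdot 3907} = \sqrt{4187 + 2945878} = \sqrt{2950065} = 3 \sqrt{327785}$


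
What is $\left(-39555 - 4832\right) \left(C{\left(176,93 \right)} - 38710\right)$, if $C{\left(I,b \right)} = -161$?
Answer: $1725367077$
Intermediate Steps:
$\left(-39555 - 4832\right) \left(C{\left(176,93 \right)} - 38710\right) = \left(-39555 - 4832\right) \left(-161 - 38710\right) = \left(-44387\right) \left(-38871\right) = 1725367077$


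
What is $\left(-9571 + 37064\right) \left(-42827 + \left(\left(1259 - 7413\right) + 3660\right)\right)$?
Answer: $-1246010253$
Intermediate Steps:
$\left(-9571 + 37064\right) \left(-42827 + \left(\left(1259 - 7413\right) + 3660\right)\right) = 27493 \left(-42827 + \left(-6154 + 3660\right)\right) = 27493 \left(-42827 - 2494\right) = 27493 \left(-45321\right) = -1246010253$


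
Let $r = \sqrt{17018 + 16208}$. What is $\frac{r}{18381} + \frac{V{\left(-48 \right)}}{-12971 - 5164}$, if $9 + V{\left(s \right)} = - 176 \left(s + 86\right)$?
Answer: $\frac{6697}{18135} + \frac{\sqrt{33226}}{18381} \approx 0.3792$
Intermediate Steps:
$V{\left(s \right)} = -15145 - 176 s$ ($V{\left(s \right)} = -9 - 176 \left(s + 86\right) = -9 - 176 \left(86 + s\right) = -9 - \left(15136 + 176 s\right) = -15145 - 176 s$)
$r = \sqrt{33226} \approx 182.28$
$\frac{r}{18381} + \frac{V{\left(-48 \right)}}{-12971 - 5164} = \frac{\sqrt{33226}}{18381} + \frac{-15145 - -8448}{-12971 - 5164} = \sqrt{33226} \cdot \frac{1}{18381} + \frac{-15145 + 8448}{-18135} = \frac{\sqrt{33226}}{18381} - - \frac{6697}{18135} = \frac{\sqrt{33226}}{18381} + \frac{6697}{18135} = \frac{6697}{18135} + \frac{\sqrt{33226}}{18381}$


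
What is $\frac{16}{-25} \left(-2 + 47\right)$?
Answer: $- \frac{144}{5} \approx -28.8$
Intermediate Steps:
$\frac{16}{-25} \left(-2 + 47\right) = 16 \left(- \frac{1}{25}\right) 45 = \left(- \frac{16}{25}\right) 45 = - \frac{144}{5}$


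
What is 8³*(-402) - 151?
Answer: -205975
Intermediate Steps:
8³*(-402) - 151 = 512*(-402) - 151 = -205824 - 151 = -205975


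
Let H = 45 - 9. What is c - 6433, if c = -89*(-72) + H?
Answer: 11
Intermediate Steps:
H = 36
c = 6444 (c = -89*(-72) + 36 = 6408 + 36 = 6444)
c - 6433 = 6444 - 6433 = 11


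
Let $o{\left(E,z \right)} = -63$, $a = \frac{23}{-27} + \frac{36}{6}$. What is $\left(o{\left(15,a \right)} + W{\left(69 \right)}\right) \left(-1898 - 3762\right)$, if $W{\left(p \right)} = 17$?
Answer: $260360$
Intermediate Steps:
$a = \frac{139}{27}$ ($a = 23 \left(- \frac{1}{27}\right) + 36 \cdot \frac{1}{6} = - \frac{23}{27} + 6 = \frac{139}{27} \approx 5.1481$)
$\left(o{\left(15,a \right)} + W{\left(69 \right)}\right) \left(-1898 - 3762\right) = \left(-63 + 17\right) \left(-1898 - 3762\right) = \left(-46\right) \left(-5660\right) = 260360$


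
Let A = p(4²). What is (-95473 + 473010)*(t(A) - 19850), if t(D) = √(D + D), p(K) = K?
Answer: -7494109450 + 1510148*√2 ≈ -7.4920e+9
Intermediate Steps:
A = 16 (A = 4² = 16)
t(D) = √2*√D (t(D) = √(2*D) = √2*√D)
(-95473 + 473010)*(t(A) - 19850) = (-95473 + 473010)*(√2*√16 - 19850) = 377537*(√2*4 - 19850) = 377537*(4*√2 - 19850) = 377537*(-19850 + 4*√2) = -7494109450 + 1510148*√2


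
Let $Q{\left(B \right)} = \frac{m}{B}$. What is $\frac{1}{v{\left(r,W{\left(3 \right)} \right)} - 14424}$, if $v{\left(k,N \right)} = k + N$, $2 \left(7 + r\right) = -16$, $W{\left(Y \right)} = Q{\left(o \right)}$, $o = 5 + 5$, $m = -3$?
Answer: $- \frac{10}{144393} \approx -6.9255 \cdot 10^{-5}$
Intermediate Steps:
$o = 10$
$Q{\left(B \right)} = - \frac{3}{B}$
$W{\left(Y \right)} = - \frac{3}{10}$
$r = -15$ ($r = -7 + \frac{1}{2} \left(-16\right) = -7 - 8 = -15$)
$v{\left(k,N \right)} = N + k$
$\frac{1}{v{\left(r,W{\left(3 \right)} \right)} - 14424} = \frac{1}{\left(- \frac{3}{10} - 15\right) - 14424} = \frac{1}{- \frac{153}{10} - 14424} = \frac{1}{- \frac{144393}{10}} = - \frac{10}{144393}$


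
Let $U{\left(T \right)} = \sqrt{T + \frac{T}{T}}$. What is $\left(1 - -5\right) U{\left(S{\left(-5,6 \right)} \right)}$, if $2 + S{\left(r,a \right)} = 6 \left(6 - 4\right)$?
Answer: $6 \sqrt{11} \approx 19.9$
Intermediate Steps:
$S{\left(r,a \right)} = 10$ ($S{\left(r,a \right)} = -2 + 6 \left(6 - 4\right) = -2 + 6 \cdot 2 = -2 + 12 = 10$)
$U{\left(T \right)} = \sqrt{1 + T}$ ($U{\left(T \right)} = \sqrt{T + 1} = \sqrt{1 + T}$)
$\left(1 - -5\right) U{\left(S{\left(-5,6 \right)} \right)} = \left(1 - -5\right) \sqrt{1 + 10} = \left(1 + 5\right) \sqrt{11} = 6 \sqrt{11}$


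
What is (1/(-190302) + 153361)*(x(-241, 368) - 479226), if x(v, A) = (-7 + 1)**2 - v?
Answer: -13978081074902929/190302 ≈ -7.3452e+10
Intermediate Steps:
x(v, A) = 36 - v (x(v, A) = (-6)**2 - v = 36 - v)
(1/(-190302) + 153361)*(x(-241, 368) - 479226) = (1/(-190302) + 153361)*((36 - 1*(-241)) - 479226) = (-1/190302 + 153361)*((36 + 241) - 479226) = 29184905021*(277 - 479226)/190302 = (29184905021/190302)*(-478949) = -13978081074902929/190302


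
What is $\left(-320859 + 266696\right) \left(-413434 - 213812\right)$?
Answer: $33973525098$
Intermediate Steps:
$\left(-320859 + 266696\right) \left(-413434 - 213812\right) = \left(-54163\right) \left(-627246\right) = 33973525098$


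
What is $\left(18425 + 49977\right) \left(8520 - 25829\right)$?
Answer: $-1183970218$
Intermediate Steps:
$\left(18425 + 49977\right) \left(8520 - 25829\right) = 68402 \left(-17309\right) = -1183970218$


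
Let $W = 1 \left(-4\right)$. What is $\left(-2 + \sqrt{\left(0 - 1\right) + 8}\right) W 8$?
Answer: $64 - 32 \sqrt{7} \approx -20.664$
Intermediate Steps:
$W = -4$
$\left(-2 + \sqrt{\left(0 - 1\right) + 8}\right) W 8 = \left(-2 + \sqrt{\left(0 - 1\right) + 8}\right) \left(\left(-4\right) 8\right) = \left(-2 + \sqrt{\left(0 - 1\right) + 8}\right) \left(-32\right) = \left(-2 + \sqrt{-1 + 8}\right) \left(-32\right) = \left(-2 + \sqrt{7}\right) \left(-32\right) = 64 - 32 \sqrt{7}$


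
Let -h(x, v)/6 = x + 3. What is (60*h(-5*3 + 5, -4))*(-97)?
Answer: -244440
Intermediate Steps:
h(x, v) = -18 - 6*x (h(x, v) = -6*(x + 3) = -6*(3 + x) = -18 - 6*x)
(60*h(-5*3 + 5, -4))*(-97) = (60*(-18 - 6*(-5*3 + 5)))*(-97) = (60*(-18 - 6*(-15 + 5)))*(-97) = (60*(-18 - 6*(-10)))*(-97) = (60*(-18 + 60))*(-97) = (60*42)*(-97) = 2520*(-97) = -244440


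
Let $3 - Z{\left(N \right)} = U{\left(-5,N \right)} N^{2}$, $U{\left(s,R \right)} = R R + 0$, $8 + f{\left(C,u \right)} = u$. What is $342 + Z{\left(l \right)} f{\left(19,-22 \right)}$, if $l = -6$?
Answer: $39132$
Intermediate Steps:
$f{\left(C,u \right)} = -8 + u$
$U{\left(s,R \right)} = R^{2}$ ($U{\left(s,R \right)} = R^{2} + 0 = R^{2}$)
$Z{\left(N \right)} = 3 - N^{4}$ ($Z{\left(N \right)} = 3 - N^{2} N^{2} = 3 - N^{4}$)
$342 + Z{\left(l \right)} f{\left(19,-22 \right)} = 342 + \left(3 - \left(-6\right)^{4}\right) \left(-8 - 22\right) = 342 + \left(3 - 1296\right) \left(-30\right) = 342 - -38790 = 342 + 38790 = 39132$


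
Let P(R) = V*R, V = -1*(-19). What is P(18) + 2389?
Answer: 2731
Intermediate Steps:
V = 19
P(R) = 19*R
P(18) + 2389 = 19*18 + 2389 = 342 + 2389 = 2731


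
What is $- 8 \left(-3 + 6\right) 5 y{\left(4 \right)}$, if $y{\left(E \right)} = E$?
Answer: $-480$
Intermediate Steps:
$- 8 \left(-3 + 6\right) 5 y{\left(4 \right)} = - 8 \left(-3 + 6\right) 5 \cdot 4 = - 8 \cdot 3 \cdot 5 \cdot 4 = \left(-8\right) 15 \cdot 4 = \left(-120\right) 4 = -480$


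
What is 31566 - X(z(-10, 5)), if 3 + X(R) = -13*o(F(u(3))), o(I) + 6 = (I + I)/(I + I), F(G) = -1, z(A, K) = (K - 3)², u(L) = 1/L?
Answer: 31504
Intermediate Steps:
u(L) = 1/L
z(A, K) = (-3 + K)²
o(I) = -5 (o(I) = -6 + (I + I)/(I + I) = -6 + (2*I)/((2*I)) = -6 + (2*I)*(1/(2*I)) = -6 + 1 = -5)
X(R) = 62 (X(R) = -3 - 13*(-5) = -3 + 65 = 62)
31566 - X(z(-10, 5)) = 31566 - 1*62 = 31566 - 62 = 31504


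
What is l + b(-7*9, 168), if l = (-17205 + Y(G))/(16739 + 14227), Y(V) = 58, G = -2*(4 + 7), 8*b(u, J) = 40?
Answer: 10591/2382 ≈ 4.4463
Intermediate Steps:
b(u, J) = 5 (b(u, J) = (1/8)*40 = 5)
G = -22 (G = -2*11 = -22)
l = -1319/2382 (l = (-17205 + 58)/(16739 + 14227) = -17147/30966 = -17147*1/30966 = -1319/2382 ≈ -0.55374)
l + b(-7*9, 168) = -1319/2382 + 5 = 10591/2382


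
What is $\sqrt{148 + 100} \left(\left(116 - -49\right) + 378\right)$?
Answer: $1086 \sqrt{62} \approx 8551.2$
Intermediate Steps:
$\sqrt{148 + 100} \left(\left(116 - -49\right) + 378\right) = \sqrt{248} \left(\left(116 + 49\right) + 378\right) = 2 \sqrt{62} \left(165 + 378\right) = 2 \sqrt{62} \cdot 543 = 1086 \sqrt{62}$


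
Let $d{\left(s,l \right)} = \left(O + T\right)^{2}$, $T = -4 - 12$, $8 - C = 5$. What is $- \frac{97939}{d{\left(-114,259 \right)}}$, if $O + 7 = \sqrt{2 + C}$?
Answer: $- \frac{26149713}{137288} - \frac{2252597 \sqrt{5}}{137288} \approx -227.16$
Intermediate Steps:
$C = 3$ ($C = 8 - 5 = 3$)
$O = -7 + \sqrt{5}$ ($O = -7 + \sqrt{2 + 3} = -7 + \sqrt{5} \approx -4.7639$)
$T = -16$ ($T = -4 - 12 = -16$)
$d{\left(s,l \right)} = \left(-23 + \sqrt{5}\right)^{2}$ ($d{\left(s,l \right)} = \left(\left(-7 + \sqrt{5}\right) - 16\right)^{2} = \left(-23 + \sqrt{5}\right)^{2}$)
$- \frac{97939}{d{\left(-114,259 \right)}} = - \frac{97939}{\left(23 - \sqrt{5}\right)^{2}}$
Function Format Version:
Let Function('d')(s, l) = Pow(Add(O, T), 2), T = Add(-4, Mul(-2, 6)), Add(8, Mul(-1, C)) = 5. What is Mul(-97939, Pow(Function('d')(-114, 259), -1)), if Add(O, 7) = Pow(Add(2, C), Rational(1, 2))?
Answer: Add(Rational(-26149713, 137288), Mul(Rational(-2252597, 137288), Pow(5, Rational(1, 2)))) ≈ -227.16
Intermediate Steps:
C = 3 (C = Add(8, Mul(-1, 5)) = Add(8, -5) = 3)
O = Add(-7, Pow(5, Rational(1, 2))) (O = Add(-7, Pow(Add(2, 3), Rational(1, 2))) = Add(-7, Pow(5, Rational(1, 2))) ≈ -4.7639)
T = -16 (T = Add(-4, -12) = -16)
Function('d')(s, l) = Pow(Add(-23, Pow(5, Rational(1, 2))), 2) (Function('d')(s, l) = Pow(Add(Add(-7, Pow(5, Rational(1, 2))), -16), 2) = Pow(Add(-23, Pow(5, Rational(1, 2))), 2))
Mul(-97939, Pow(Function('d')(-114, 259), -1)) = Mul(-97939, Pow(Pow(Add(23, Mul(-1, Pow(5, Rational(1, 2)))), 2), -1)) = Mul(-97939, Pow(Add(23, Mul(-1, Pow(5, Rational(1, 2)))), -2))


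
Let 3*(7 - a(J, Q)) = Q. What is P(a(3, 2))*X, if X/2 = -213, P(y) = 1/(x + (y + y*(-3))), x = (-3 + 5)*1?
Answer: 639/16 ≈ 39.938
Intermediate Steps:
a(J, Q) = 7 - Q/3
x = 2 (x = 2*1 = 2)
P(y) = 1/(2 - 2*y) (P(y) = 1/(2 + (y + y*(-3))) = 1/(2 + (y - 3*y)) = 1/(2 - 2*y))
X = -426 (X = 2*(-213) = -426)
P(a(3, 2))*X = -1/(-2 + 2*(7 - 1/3*2))*(-426) = -1/(-2 + 2*(7 - 2/3))*(-426) = -1/(-2 + 2*(19/3))*(-426) = -1/(-2 + 38/3)*(-426) = -1/32/3*(-426) = -1*3/32*(-426) = -3/32*(-426) = 639/16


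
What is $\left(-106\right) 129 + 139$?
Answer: $-13535$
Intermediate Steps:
$\left(-106\right) 129 + 139 = -13674 + 139 = -13535$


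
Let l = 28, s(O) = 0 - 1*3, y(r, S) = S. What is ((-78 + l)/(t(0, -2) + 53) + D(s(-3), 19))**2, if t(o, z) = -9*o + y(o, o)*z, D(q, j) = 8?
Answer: 139876/2809 ≈ 49.796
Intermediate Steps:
s(O) = -3 (s(O) = 0 - 3 = -3)
t(o, z) = -9*o + o*z
((-78 + l)/(t(0, -2) + 53) + D(s(-3), 19))**2 = ((-78 + 28)/(0*(-9 - 2) + 53) + 8)**2 = (-50/(0*(-11) + 53) + 8)**2 = (-50/(0 + 53) + 8)**2 = (-50/53 + 8)**2 = (374/53)**2 = 139876/2809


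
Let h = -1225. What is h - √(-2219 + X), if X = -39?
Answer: -1225 - I*√2258 ≈ -1225.0 - 47.518*I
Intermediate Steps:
h - √(-2219 + X) = -1225 - √(-2219 - 39) = -1225 - √(-2258) = -1225 - I*√2258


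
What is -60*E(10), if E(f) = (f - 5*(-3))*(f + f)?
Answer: -30000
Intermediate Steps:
E(f) = 2*f*(15 + f) (E(f) = (f + 15)*(2*f) = (15 + f)*(2*f) = 2*f*(15 + f))
-60*E(10) = -120*10*(15 + 10) = -120*10*25 = -60*500 = -30000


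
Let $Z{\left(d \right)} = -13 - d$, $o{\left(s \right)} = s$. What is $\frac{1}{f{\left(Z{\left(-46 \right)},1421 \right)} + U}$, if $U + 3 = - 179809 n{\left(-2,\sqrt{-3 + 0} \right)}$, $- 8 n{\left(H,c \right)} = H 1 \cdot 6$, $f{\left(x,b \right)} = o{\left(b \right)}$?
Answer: $- \frac{2}{536591} \approx -3.7272 \cdot 10^{-6}$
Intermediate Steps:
$f{\left(x,b \right)} = b$
$n{\left(H,c \right)} = - \frac{3 H}{4}$ ($n{\left(H,c \right)} = - \frac{H 1 \cdot 6}{8} = - \frac{H 6}{8} = - \frac{6 H}{8} = - \frac{3 H}{4}$)
$U = - \frac{539433}{2}$ ($U = -3 - 179809 \left(\left(- \frac{3}{4}\right) \left(-2\right)\right) = -3 - \frac{539427}{2} = - \frac{539433}{2} \approx -2.6972 \cdot 10^{5}$)
$\frac{1}{f{\left(Z{\left(-46 \right)},1421 \right)} + U} = \frac{1}{1421 - \frac{539433}{2}} = \frac{1}{- \frac{536591}{2}} = - \frac{2}{536591}$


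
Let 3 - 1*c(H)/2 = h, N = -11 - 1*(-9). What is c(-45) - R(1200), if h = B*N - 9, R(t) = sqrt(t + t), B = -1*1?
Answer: 20 - 20*sqrt(6) ≈ -28.990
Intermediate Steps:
N = -2 (N = -11 + 9 = -2)
B = -1
R(t) = sqrt(2)*sqrt(t) (R(t) = sqrt(2*t) = sqrt(2)*sqrt(t))
h = -7 (h = -1*(-2) - 9 = 2 - 9 = -7)
c(H) = 20 (c(H) = 6 - 2*(-7) = 6 + 14 = 20)
c(-45) - R(1200) = 20 - sqrt(2)*sqrt(1200) = 20 - sqrt(2)*20*sqrt(3) = 20 - 20*sqrt(6)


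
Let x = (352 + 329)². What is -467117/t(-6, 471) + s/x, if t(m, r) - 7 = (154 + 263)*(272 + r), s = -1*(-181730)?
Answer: -160323787297/143690780718 ≈ -1.1158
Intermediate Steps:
s = 181730
t(m, r) = 113431 + 417*r (t(m, r) = 7 + (154 + 263)*(272 + r) = 7 + 417*(272 + r) = 7 + (113424 + 417*r) = 113431 + 417*r)
x = 463761 (x = 681² = 463761)
-467117/t(-6, 471) + s/x = -467117/(113431 + 417*471) + 181730/463761 = -467117/(113431 + 196407) + 181730*(1/463761) = -467117/309838 + 181730/463761 = -160323787297/143690780718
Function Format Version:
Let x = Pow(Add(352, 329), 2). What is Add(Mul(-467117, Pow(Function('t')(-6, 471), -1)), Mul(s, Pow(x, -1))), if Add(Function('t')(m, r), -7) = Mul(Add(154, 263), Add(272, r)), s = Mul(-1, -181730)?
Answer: Rational(-160323787297, 143690780718) ≈ -1.1158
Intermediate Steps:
s = 181730
Function('t')(m, r) = Add(113431, Mul(417, r)) (Function('t')(m, r) = Add(7, Mul(Add(154, 263), Add(272, r))) = Add(7, Mul(417, Add(272, r))) = Add(7, Add(113424, Mul(417, r))) = Add(113431, Mul(417, r)))
x = 463761 (x = Pow(681, 2) = 463761)
Add(Mul(-467117, Pow(Function('t')(-6, 471), -1)), Mul(s, Pow(x, -1))) = Add(Mul(-467117, Pow(Add(113431, Mul(417, 471)), -1)), Mul(181730, Pow(463761, -1))) = Add(Mul(-467117, Pow(Add(113431, 196407), -1)), Mul(181730, Rational(1, 463761))) = Add(Mul(-467117, Pow(309838, -1)), Rational(181730, 463761)) = Add(Mul(-467117, Rational(1, 309838)), Rational(181730, 463761)) = Add(Rational(-467117, 309838), Rational(181730, 463761)) = Rational(-160323787297, 143690780718)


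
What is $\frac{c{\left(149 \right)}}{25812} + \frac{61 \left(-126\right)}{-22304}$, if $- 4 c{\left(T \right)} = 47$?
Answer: $\frac{3095765}{8995482} \approx 0.34415$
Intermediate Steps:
$c{\left(T \right)} = - \frac{47}{4}$ ($c{\left(T \right)} = \left(- \frac{1}{4}\right) 47 = - \frac{47}{4}$)
$\frac{c{\left(149 \right)}}{25812} + \frac{61 \left(-126\right)}{-22304} = - \frac{47}{4 \cdot 25812} + \frac{61 \left(-126\right)}{-22304} = \left(- \frac{47}{4}\right) \frac{1}{25812} - - \frac{3843}{11152} = - \frac{47}{103248} + \frac{3843}{11152} = \frac{3095765}{8995482}$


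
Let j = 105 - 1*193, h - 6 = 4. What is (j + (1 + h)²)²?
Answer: 1089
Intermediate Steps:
h = 10 (h = 6 + 4 = 10)
j = -88 (j = 105 - 193 = -88)
(j + (1 + h)²)² = (-88 + (1 + 10)²)² = (-88 + 11²)² = (-88 + 121)² = 33² = 1089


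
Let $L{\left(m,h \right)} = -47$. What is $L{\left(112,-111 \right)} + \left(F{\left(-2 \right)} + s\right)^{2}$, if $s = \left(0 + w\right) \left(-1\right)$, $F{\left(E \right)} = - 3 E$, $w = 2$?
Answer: $-31$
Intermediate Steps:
$s = -2$ ($s = \left(0 + 2\right) \left(-1\right) = 2 \left(-1\right) = -2$)
$L{\left(112,-111 \right)} + \left(F{\left(-2 \right)} + s\right)^{2} = -47 + \left(\left(-3\right) \left(-2\right) - 2\right)^{2} = -47 + \left(6 - 2\right)^{2} = -47 + 4^{2} = -47 + 16 = -31$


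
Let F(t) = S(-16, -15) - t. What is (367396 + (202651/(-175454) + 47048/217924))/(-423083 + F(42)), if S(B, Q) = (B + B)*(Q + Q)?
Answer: -3511896091430921/4035436975874710 ≈ -0.87026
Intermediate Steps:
S(B, Q) = 4*B*Q (S(B, Q) = (2*B)*(2*Q) = 4*B*Q)
F(t) = 960 - t (F(t) = 4*(-16)*(-15) - t = 960 - t)
(367396 + (202651/(-175454) + 47048/217924))/(-423083 + F(42)) = (367396 + (202651/(-175454) + 47048/217924))/(-423083 + (960 - 1*42)) = (367396 + (202651*(-1/175454) + 47048*(1/217924)))/(-423083 + (960 - 42)) = (367396 + (-202651/175454 + 11762/54481))/(-423083 + 918) = (367396 - 8976939183/9558909374)/(-422165) = (3511896091430921/9558909374)*(-1/422165) = -3511896091430921/4035436975874710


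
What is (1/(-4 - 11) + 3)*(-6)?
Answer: -88/5 ≈ -17.600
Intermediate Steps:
(1/(-4 - 11) + 3)*(-6) = (1/(-15) + 3)*(-6) = (-1/15 + 3)*(-6) = (44/15)*(-6) = -88/5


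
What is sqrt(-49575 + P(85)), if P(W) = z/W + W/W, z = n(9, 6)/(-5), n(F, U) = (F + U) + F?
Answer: I*sqrt(358172558)/85 ≈ 222.65*I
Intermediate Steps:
n(F, U) = U + 2*F
z = -24/5 (z = (6 + 2*9)/(-5) = (6 + 18)*(-1/5) = 24*(-1/5) = -24/5 ≈ -4.8000)
P(W) = 1 - 24/(5*W) (P(W) = -24/(5*W) + W/W = -24/(5*W) + 1 = 1 - 24/(5*W))
sqrt(-49575 + P(85)) = sqrt(-49575 + (-24/5 + 85)/85) = sqrt(-49575 + (1/85)*(401/5)) = sqrt(-49575 + 401/425) = sqrt(-21068974/425) = I*sqrt(358172558)/85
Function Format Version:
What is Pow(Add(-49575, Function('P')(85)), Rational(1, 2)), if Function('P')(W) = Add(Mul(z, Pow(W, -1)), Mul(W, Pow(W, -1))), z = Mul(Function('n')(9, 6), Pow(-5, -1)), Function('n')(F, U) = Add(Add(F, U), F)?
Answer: Mul(Rational(1, 85), I, Pow(358172558, Rational(1, 2))) ≈ Mul(222.65, I)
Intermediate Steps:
Function('n')(F, U) = Add(U, Mul(2, F))
z = Rational(-24, 5) (z = Mul(Add(6, Mul(2, 9)), Pow(-5, -1)) = Mul(Add(6, 18), Rational(-1, 5)) = Mul(24, Rational(-1, 5)) = Rational(-24, 5) ≈ -4.8000)
Function('P')(W) = Add(1, Mul(Rational(-24, 5), Pow(W, -1))) (Function('P')(W) = Add(Mul(Rational(-24, 5), Pow(W, -1)), Mul(W, Pow(W, -1))) = Add(Mul(Rational(-24, 5), Pow(W, -1)), 1) = Add(1, Mul(Rational(-24, 5), Pow(W, -1))))
Pow(Add(-49575, Function('P')(85)), Rational(1, 2)) = Pow(Add(-49575, Mul(Pow(85, -1), Add(Rational(-24, 5), 85))), Rational(1, 2)) = Pow(Add(-49575, Mul(Rational(1, 85), Rational(401, 5))), Rational(1, 2)) = Pow(Add(-49575, Rational(401, 425)), Rational(1, 2)) = Pow(Rational(-21068974, 425), Rational(1, 2)) = Mul(Rational(1, 85), I, Pow(358172558, Rational(1, 2)))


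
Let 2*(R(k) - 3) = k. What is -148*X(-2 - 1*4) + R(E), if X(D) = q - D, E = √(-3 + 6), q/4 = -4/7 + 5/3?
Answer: -32201/21 + √3/2 ≈ -1532.5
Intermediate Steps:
q = 92/21 (q = 4*(-4/7 + 5/3) = 4*(23/21) = 92/21 ≈ 4.3810)
E = √3 ≈ 1.7320
R(k) = 3 + k/2
X(D) = 92/21 - D
-148*X(-2 - 1*4) + R(E) = -148*(92/21 - (-2 - 1*4)) + (3 + √3/2) = -148*(92/21 - (-2 - 4)) + (3 + √3/2) = -148*(92/21 - 1*(-6)) + (3 + √3/2) = -148*(92/21 + 6) + (3 + √3/2) = -148*218/21 + (3 + √3/2) = -32264/21 + (3 + √3/2) = -32201/21 + √3/2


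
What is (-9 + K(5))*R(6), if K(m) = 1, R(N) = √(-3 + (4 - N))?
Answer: -8*I*√5 ≈ -17.889*I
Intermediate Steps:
R(N) = √(1 - N)
(-9 + K(5))*R(6) = (-9 + 1)*√(1 - 1*6) = -8*√(1 - 6) = -8*I*√5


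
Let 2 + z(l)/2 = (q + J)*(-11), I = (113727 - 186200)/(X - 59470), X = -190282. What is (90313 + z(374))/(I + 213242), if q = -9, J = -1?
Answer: 22609798808/53257688457 ≈ 0.42454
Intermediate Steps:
I = 72473/249752 (I = (113727 - 186200)/(-190282 - 59470) = -72473/(-249752) = -72473*(-1/249752) = 72473/249752 ≈ 0.29018)
z(l) = 216 (z(l) = -4 + 2*((-9 - 1)*(-11)) = -4 + 2*(-10*(-11)) = -4 + 2*110 = -4 + 220 = 216)
(90313 + z(374))/(I + 213242) = (90313 + 216)/(72473/249752 + 213242) = 90529/(53257688457/249752) = 90529*(249752/53257688457) = 22609798808/53257688457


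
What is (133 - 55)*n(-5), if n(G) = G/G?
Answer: 78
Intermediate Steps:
n(G) = 1
(133 - 55)*n(-5) = (133 - 55)*1 = 78*1 = 78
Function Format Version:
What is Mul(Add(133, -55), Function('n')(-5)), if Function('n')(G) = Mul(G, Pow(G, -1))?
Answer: 78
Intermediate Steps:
Function('n')(G) = 1
Mul(Add(133, -55), Function('n')(-5)) = Mul(Add(133, -55), 1) = Mul(78, 1) = 78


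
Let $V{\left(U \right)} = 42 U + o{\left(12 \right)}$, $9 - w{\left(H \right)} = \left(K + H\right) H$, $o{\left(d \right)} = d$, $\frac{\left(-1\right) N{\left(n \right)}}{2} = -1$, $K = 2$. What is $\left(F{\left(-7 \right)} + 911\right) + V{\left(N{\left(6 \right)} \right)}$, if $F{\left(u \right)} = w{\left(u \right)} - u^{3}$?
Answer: $1324$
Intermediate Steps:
$N{\left(n \right)} = 2$ ($N{\left(n \right)} = \left(-2\right) \left(-1\right) = 2$)
$w{\left(H \right)} = 9 - H \left(2 + H\right)$ ($w{\left(H \right)} = 9 - \left(2 + H\right) H = 9 - H \left(2 + H\right)$)
$F{\left(u \right)} = 9 - u^{2} - u^{3} - 2 u$ ($F{\left(u \right)} = \left(9 - u^{2} - 2 u\right) - u^{3} = 9 - u^{2} - u^{3} - 2 u$)
$V{\left(U \right)} = 12 + 42 U$ ($V{\left(U \right)} = 42 U + 12 = 12 + 42 U$)
$\left(F{\left(-7 \right)} + 911\right) + V{\left(N{\left(6 \right)} \right)} = \left(\left(9 - \left(-7\right)^{2} - \left(-7\right)^{3} - -14\right) + 911\right) + \left(12 + 42 \cdot 2\right) = \left(\left(9 - 49 - -343 + 14\right) + 911\right) + \left(12 + 84\right) = \left(\left(9 - 49 + 343 + 14\right) + 911\right) + 96 = \left(317 + 911\right) + 96 = 1228 + 96 = 1324$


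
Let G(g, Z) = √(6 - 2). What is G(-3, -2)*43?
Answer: 86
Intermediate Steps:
G(g, Z) = 2 (G(g, Z) = √4 = 2)
G(-3, -2)*43 = 2*43 = 86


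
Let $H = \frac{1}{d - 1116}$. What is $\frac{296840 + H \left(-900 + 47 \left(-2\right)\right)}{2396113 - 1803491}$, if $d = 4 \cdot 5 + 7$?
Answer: $\frac{161629877}{322682679} \approx 0.50089$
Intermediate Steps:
$d = 27$ ($d = 20 + 7 = 27$)
$H = - \frac{1}{1089}$ ($H = \frac{1}{27 - 1116} = \frac{1}{-1089} = - \frac{1}{1089} \approx -0.00091827$)
$\frac{296840 + H \left(-900 + 47 \left(-2\right)\right)}{2396113 - 1803491} = \frac{296840 - \frac{-900 + 47 \left(-2\right)}{1089}}{2396113 - 1803491} = \frac{296840 - \frac{-900 - 94}{1089}}{2396113 - 1803491} = \frac{296840 - - \frac{994}{1089}}{592622} = \left(296840 + \frac{994}{1089}\right) \frac{1}{592622} = \frac{323259754}{1089} \cdot \frac{1}{592622} = \frac{161629877}{322682679}$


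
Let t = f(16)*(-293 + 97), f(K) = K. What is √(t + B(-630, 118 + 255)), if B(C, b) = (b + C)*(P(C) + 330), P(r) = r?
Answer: 82*√11 ≈ 271.96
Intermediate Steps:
B(C, b) = (330 + C)*(C + b) (B(C, b) = (b + C)*(C + 330) = (C + b)*(330 + C) = (330 + C)*(C + b))
t = -3136 (t = 16*(-293 + 97) = 16*(-196) = -3136)
√(t + B(-630, 118 + 255)) = √(-3136 + ((-630)² + 330*(-630) + 330*(118 + 255) - 630*(118 + 255))) = √(-3136 + (396900 - 207900 + 330*373 - 630*373)) = √(-3136 + (396900 - 207900 + 123090 - 234990)) = √(-3136 + 77100) = √73964 = 82*√11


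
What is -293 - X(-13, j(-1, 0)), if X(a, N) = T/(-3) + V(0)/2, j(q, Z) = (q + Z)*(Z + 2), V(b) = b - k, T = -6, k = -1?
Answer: -591/2 ≈ -295.50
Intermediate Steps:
V(b) = 1 + b (V(b) = b - 1*(-1) = b + 1 = 1 + b)
j(q, Z) = (2 + Z)*(Z + q) (j(q, Z) = (Z + q)*(2 + Z) = (2 + Z)*(Z + q))
X(a, N) = 5/2 (X(a, N) = -6/(-3) + (1 + 0)/2 = -6*(-⅓) + 1*(½) = 2 + ½ = 5/2)
-293 - X(-13, j(-1, 0)) = -293 - 1*5/2 = -293 - 5/2 = -591/2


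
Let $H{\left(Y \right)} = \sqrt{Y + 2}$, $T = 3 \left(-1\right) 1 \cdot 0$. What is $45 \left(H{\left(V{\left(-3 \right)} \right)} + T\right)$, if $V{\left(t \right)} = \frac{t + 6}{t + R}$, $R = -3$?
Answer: $\frac{45 \sqrt{6}}{2} \approx 55.114$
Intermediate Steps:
$T = 0$ ($T = \left(-3\right) 0 = 0$)
$V{\left(t \right)} = \frac{6 + t}{-3 + t}$ ($V{\left(t \right)} = \frac{t + 6}{t - 3} = \frac{6 + t}{-3 + t}$)
$H{\left(Y \right)} = \sqrt{2 + Y}$
$45 \left(H{\left(V{\left(-3 \right)} \right)} + T\right) = 45 \left(\sqrt{2 + \frac{6 - 3}{-3 - 3}} + 0\right) = 45 \left(\sqrt{2 + \frac{1}{-6} \cdot 3} + 0\right) = 45 \left(\sqrt{2 - \frac{1}{2}} + 0\right) = 45 \left(\sqrt{\frac{3}{2}} + 0\right) = 45 \left(\frac{\sqrt{6}}{2} + 0\right) = 45 \frac{\sqrt{6}}{2} = \frac{45 \sqrt{6}}{2}$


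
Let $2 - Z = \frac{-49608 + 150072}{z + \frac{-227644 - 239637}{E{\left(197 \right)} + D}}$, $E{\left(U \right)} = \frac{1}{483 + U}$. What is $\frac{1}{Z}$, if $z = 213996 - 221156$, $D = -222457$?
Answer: $\frac{22557935070}{361725568727} \approx 0.062362$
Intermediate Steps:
$z = -7160$ ($z = 213996 - 221156 = -7160$)
$Z = \frac{361725568727}{22557935070}$ ($Z = 2 - \frac{-49608 + 150072}{-7160 + \frac{-227644 - 239637}{\frac{1}{483 + 197} - 222457}} = 2 - \frac{100464}{-7160 - \frac{467281}{\frac{1}{680} - 222457}} = 2 - \frac{100464}{-7160 - \frac{467281}{- \frac{151270759}{680}}} = 2 - \frac{100464}{-7160 - - \frac{317751080}{151270759}} = 2 - \frac{100464}{-7160 + \frac{317751080}{151270759}} = 2 - \frac{100464}{- \frac{1082780883360}{151270759}} = 2 - 100464 \left(- \frac{151270759}{1082780883360}\right) = 2 - - \frac{316609698587}{22557935070} = 2 + \frac{316609698587}{22557935070} = \frac{361725568727}{22557935070} \approx 16.035$)
$\frac{1}{Z} = \frac{1}{\frac{361725568727}{22557935070}} = \frac{22557935070}{361725568727}$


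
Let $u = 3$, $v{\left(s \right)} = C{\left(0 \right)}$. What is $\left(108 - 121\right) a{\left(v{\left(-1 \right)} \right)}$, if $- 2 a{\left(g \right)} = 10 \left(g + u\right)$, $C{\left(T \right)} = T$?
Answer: $195$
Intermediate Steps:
$v{\left(s \right)} = 0$
$a{\left(g \right)} = -15 - 5 g$ ($a{\left(g \right)} = - \frac{10 \left(g + 3\right)}{2} = - \frac{10 \left(3 + g\right)}{2} = - \frac{30 + 10 g}{2} = -15 - 5 g$)
$\left(108 - 121\right) a{\left(v{\left(-1 \right)} \right)} = \left(108 - 121\right) \left(-15 - 0\right) = - 13 \left(-15 + 0\right) = \left(-13\right) \left(-15\right) = 195$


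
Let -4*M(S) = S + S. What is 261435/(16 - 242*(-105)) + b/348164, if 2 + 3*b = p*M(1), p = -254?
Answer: 136534972135/13278626796 ≈ 10.282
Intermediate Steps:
M(S) = -S/2 (M(S) = -(S + S)/4 = -S/2)
b = 125/3 (b = -⅔ + (-(-127))/3 = -⅔ + (-254*(-½))/3 = -⅔ + (⅓)*127 = -⅔ + 127/3 = 125/3 ≈ 41.667)
261435/(16 - 242*(-105)) + b/348164 = 261435/(16 - 242*(-105)) + (125/3)/348164 = 261435/(16 + 25410) + (125/3)*(1/348164) = 261435/25426 + 125/1044492 = 136534972135/13278626796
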